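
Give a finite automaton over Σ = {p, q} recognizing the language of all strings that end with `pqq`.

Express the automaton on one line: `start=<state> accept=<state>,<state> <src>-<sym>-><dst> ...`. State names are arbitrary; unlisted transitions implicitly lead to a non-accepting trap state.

start=A accept=D A-p->B A-q->A B-p->B B-q->C C-p->B C-q->D D-p->B D-q->A

Remember how much of `pqq` the current input suffix matches. State A means no match yet; B means the last symbol is `p`; C means the last 2 symbols are `pq`; D means the last 3 symbols are `pqq`. Only D accepts. On a mismatch, fall back to the longest proper suffix that is still a prefix of `pqq`.
       p  q 
>  A   B  A 
   B   B  C 
   C   B  D 
 * D   B  A 
(> = start, * = accepting)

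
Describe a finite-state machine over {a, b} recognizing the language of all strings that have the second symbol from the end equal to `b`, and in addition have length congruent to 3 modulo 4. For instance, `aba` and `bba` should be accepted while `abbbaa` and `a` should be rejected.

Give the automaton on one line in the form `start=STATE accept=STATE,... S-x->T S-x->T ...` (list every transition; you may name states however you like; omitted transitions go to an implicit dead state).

Build one automaton per condition and run them in lockstep. The first has 7 states tracking the last 2 symbols read; the second has 4 states tracking the input length modulo 4. A product state is a pair (one from each), accepting exactly when both do.
A 19-state machine:
          a    b  
>  q0     q1   q2 
   q1     q3   q4 
   q2     q5   q6 
   q3     q7   q8 
   q4     q9  q10 
   q5     q7   q8 
   q6     q9  q10 
   q7    q11  q12 
   q8    q13  q14 
 * q9    q11  q12 
 * q10   q13  q14 
   q11   q15  q16 
   q12   q17  q18 
   q13   q15  q16 
   q14   q17  q18 
   q15    q3   q4 
   q16    q5   q6 
   q17    q3   q4 
   q18    q5   q6 
(> = start, * = accepting)

start=q0 accept=q9,q10 q0-a->q1 q0-b->q2 q1-a->q3 q1-b->q4 q2-a->q5 q2-b->q6 q3-a->q7 q3-b->q8 q4-a->q9 q4-b->q10 q5-a->q7 q5-b->q8 q6-a->q9 q6-b->q10 q7-a->q11 q7-b->q12 q8-a->q13 q8-b->q14 q9-a->q11 q9-b->q12 q10-a->q13 q10-b->q14 q11-a->q15 q11-b->q16 q12-a->q17 q12-b->q18 q13-a->q15 q13-b->q16 q14-a->q17 q14-b->q18 q15-a->q3 q15-b->q4 q16-a->q5 q16-b->q6 q17-a->q3 q17-b->q4 q18-a->q5 q18-b->q6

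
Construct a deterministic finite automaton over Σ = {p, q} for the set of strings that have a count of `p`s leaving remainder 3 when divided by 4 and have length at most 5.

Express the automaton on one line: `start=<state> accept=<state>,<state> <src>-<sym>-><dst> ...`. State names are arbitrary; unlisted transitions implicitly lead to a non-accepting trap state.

start=S0 accept=S6,S11,S16 S0-p->S1 S0-q->S2 S1-p->S3 S1-q->S4 S2-p->S4 S2-q->S5 S3-p->S6 S3-q->S7 S4-p->S7 S4-q->S8 S5-p->S8 S5-q->S9 S6-p->S10 S6-q->S11 S7-p->S11 S7-q->S12 S8-p->S12 S8-q->S13 S9-p->S13 S9-q->S10 S10-p->S14 S10-q->S15 S11-p->S15 S11-q->S16 S12-p->S16 S12-q->S17 S13-p->S17 S13-q->S14 S14-p->S18 S14-q->S19 S15-p->S19 S15-q->S20 S16-p->S20 S16-q->S21 S17-p->S21 S17-q->S18 S18-p->S21 S18-q->S18 S19-p->S18 S19-q->S19 S20-p->S19 S20-q->S20 S21-p->S20 S21-q->S21

Run two small machines in parallel and take their product. One (4 states) tracks the count of `p`s modulo 4; the other (7 states) tracks the input length, saturating at 6. Each combined state is a pair, one component from each; accept when both components accept.
A 22-state machine:
          p    q  
>  S0     S1   S2 
   S1     S3   S4 
   S2     S4   S5 
   S3     S6   S7 
   S4     S7   S8 
   S5     S8   S9 
 * S6    S10  S11 
   S7    S11  S12 
   S8    S12  S13 
   S9    S13  S10 
   S10   S14  S15 
 * S11   S15  S16 
   S12   S16  S17 
   S13   S17  S14 
   S14   S18  S19 
   S15   S19  S20 
 * S16   S20  S21 
   S17   S21  S18 
   S18   S21  S18 
   S19   S18  S19 
   S20   S19  S20 
   S21   S20  S21 
(> = start, * = accepting)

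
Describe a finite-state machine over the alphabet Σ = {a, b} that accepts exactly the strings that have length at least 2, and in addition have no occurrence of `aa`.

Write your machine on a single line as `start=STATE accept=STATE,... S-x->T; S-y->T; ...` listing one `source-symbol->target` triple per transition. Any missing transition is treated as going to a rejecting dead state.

start=q0; accept=q4,q5; q0-a->q1; q0-b->q2; q1-a->q3; q1-b->q4; q2-a->q5; q2-b->q4; q3-a->q3; q3-b->q3; q4-a->q5; q4-b->q4; q5-a->q3; q5-b->q4

Handle the two conditions separately and then intersect. The first has 4 states tracking the input length, saturating at 3; the second has 3 states tracking partial matches of the forbidden pattern `aa`. A product state is a pair (one from each), accepting exactly when both do. After merging equivalent states the machine shrinks.
6 states suffice.
        a   b  
>  q0   q1  q2 
   q1   q3  q4 
   q2   q5  q4 
   q3   q3  q3 
 * q4   q5  q4 
 * q5   q3  q4 
(> = start, * = accepting)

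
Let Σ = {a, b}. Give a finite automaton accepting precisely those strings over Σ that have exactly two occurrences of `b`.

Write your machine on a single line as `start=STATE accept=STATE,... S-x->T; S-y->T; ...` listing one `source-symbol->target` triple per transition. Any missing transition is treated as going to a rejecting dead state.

Count `b`s, saturating at 3: states q0 through q2 mean 0 through 2 `b`s seen; q3 means more than 2. Each `b` increments (capped at q3); other symbols loop. Accept from {q2}.
        a   b  
>  q0   q0  q1 
   q1   q1  q2 
 * q2   q2  q3 
   q3   q3  q3 
(> = start, * = accepting)

start=q0; accept=q2; q0-a->q0; q0-b->q1; q1-a->q1; q1-b->q2; q2-a->q2; q2-b->q3; q3-a->q3; q3-b->q3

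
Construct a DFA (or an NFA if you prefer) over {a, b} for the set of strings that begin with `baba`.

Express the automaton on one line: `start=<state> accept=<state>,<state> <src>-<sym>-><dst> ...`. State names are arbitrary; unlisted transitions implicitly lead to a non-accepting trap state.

Check the first 4 symbols one by one: s0 through s3 record how many have matched `baba` so far; any wrong symbol goes to the dead state s5. After all 4 match we enter the accepting sink s4.
A 6-state machine:
        a   b  
>  s0   s5  s1 
   s1   s2  s5 
   s2   s5  s3 
   s3   s4  s5 
 * s4   s4  s4 
   s5   s5  s5 
(> = start, * = accepting)

start=s0 accept=s4 s0-a->s5 s0-b->s1 s1-a->s2 s1-b->s5 s2-a->s5 s2-b->s3 s3-a->s4 s3-b->s5 s4-a->s4 s4-b->s4 s5-a->s5 s5-b->s5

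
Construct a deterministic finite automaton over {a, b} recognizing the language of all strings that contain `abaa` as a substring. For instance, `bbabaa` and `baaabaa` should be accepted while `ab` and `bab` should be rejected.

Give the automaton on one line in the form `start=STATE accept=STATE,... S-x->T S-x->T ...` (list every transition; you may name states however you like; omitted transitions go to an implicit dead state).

Track how much of `abaa` has been matched so far: state q0 is no progress, q4 is the absorbing accept state reached once `abaa` has occurred. Intermediate states record partial matches; on a mismatch, fall back to the longest reusable overlap.
        a   b  
>  q0   q1  q0 
   q1   q1  q2 
   q2   q3  q0 
   q3   q4  q2 
 * q4   q4  q4 
(> = start, * = accepting)

start=q0 accept=q4 q0-a->q1 q0-b->q0 q1-a->q1 q1-b->q2 q2-a->q3 q2-b->q0 q3-a->q4 q3-b->q2 q4-a->q4 q4-b->q4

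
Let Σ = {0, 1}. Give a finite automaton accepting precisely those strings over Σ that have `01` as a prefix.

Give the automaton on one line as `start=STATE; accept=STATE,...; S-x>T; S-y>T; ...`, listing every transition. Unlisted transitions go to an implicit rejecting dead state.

start=A; accept=C; A-0>B; A-1>D; B-0>D; B-1>C; C-0>C; C-1>C; D-0>D; D-1>D

Walk along `01` while the input agrees: from A take `0` to B, and so on. Any deviation drops to the rejecting sink D. Once C is reached the prefix is confirmed and every continuation is accepted.
A 4-state machine:
       0  1 
>  A   B  D 
   B   D  C 
 * C   C  C 
   D   D  D 
(> = start, * = accepting)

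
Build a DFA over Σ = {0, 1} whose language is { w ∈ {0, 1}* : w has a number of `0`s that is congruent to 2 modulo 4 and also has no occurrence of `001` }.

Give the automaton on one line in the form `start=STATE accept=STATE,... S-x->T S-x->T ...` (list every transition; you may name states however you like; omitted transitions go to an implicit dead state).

Run two small machines in parallel and take their product. One (4 states) tracks the count of `0`s modulo 4; the other (4 states) tracks partial matches of the forbidden pattern `001`. Each combined state is a pair, one component from each; accept when both components accept. After merging equivalent states the machine shrinks.
With 13 states:
          0    1  
>  S0     S1   S0 
   S1     S2   S3 
 * S2     S4   S5 
   S3     S6   S3 
   S4     S7   S5 
   S5     S5   S5 
 * S6     S4   S8 
   S7     S9   S5 
 * S8    S10   S8 
   S9     S2   S5 
   S10    S7  S11 
   S11   S12  S11 
   S12    S9   S0 
(> = start, * = accepting)

start=S0 accept=S2,S6,S8 S0-0->S1 S0-1->S0 S1-0->S2 S1-1->S3 S2-0->S4 S2-1->S5 S3-0->S6 S3-1->S3 S4-0->S7 S4-1->S5 S5-0->S5 S5-1->S5 S6-0->S4 S6-1->S8 S7-0->S9 S7-1->S5 S8-0->S10 S8-1->S8 S9-0->S2 S9-1->S5 S10-0->S7 S10-1->S11 S11-0->S12 S11-1->S11 S12-0->S9 S12-1->S0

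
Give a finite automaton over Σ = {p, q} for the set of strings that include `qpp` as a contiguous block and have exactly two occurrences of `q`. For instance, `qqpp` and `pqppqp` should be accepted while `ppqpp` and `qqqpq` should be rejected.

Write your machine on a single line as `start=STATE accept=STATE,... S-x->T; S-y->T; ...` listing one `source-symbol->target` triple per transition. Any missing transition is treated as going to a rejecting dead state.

Run two small machines in parallel and take their product. One (4 states) tracks whether and how much of `qpp` has been seen; the other (4 states) tracks the count of `q`s, saturating at 3. Each combined state is a pair, one component from each; accept when both components accept.
       p  q 
>  A   A  B 
   B   C  D 
   C   E  D 
   D   F  G 
   E   E  H 
   F   H  G 
   G   I  G 
 * H   H  J 
   I   J  G 
   J   J  J 
(> = start, * = accepting)

start=A; accept=H; A-p->A; A-q->B; B-p->C; B-q->D; C-p->E; C-q->D; D-p->F; D-q->G; E-p->E; E-q->H; F-p->H; F-q->G; G-p->I; G-q->G; H-p->H; H-q->J; I-p->J; I-q->G; J-p->J; J-q->J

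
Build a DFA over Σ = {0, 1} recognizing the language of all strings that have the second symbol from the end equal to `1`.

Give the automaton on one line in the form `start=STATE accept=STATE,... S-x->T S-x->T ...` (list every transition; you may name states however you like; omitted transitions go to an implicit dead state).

A DFA must remember the last 2 symbols (since which symbol is second-to-last isn't known until the input ends). Use one state per possible window of the last ≤2 symbols; accept from those whose window starts with `1`.
        0   1  
>  S0   S1  S2 
   S1   S3  S4 
   S2   S5  S6 
   S3   S3  S4 
   S4   S5  S6 
 * S5   S3  S4 
 * S6   S5  S6 
(> = start, * = accepting)

start=S0 accept=S5,S6 S0-0->S1 S0-1->S2 S1-0->S3 S1-1->S4 S2-0->S5 S2-1->S6 S3-0->S3 S3-1->S4 S4-0->S5 S4-1->S6 S5-0->S3 S5-1->S4 S6-0->S5 S6-1->S6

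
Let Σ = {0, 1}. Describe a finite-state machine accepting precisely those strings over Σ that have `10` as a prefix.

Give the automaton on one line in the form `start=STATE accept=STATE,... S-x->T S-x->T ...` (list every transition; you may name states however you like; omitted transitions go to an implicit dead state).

start=S0 accept=S2 S0-0->S3 S0-1->S1 S1-0->S2 S1-1->S3 S2-0->S2 S2-1->S2 S3-0->S3 S3-1->S3

Check the first 2 symbols one by one: S0 through S1 record how many have matched `10` so far; any wrong symbol goes to the dead state S3. After all 2 match we enter the accepting sink S2.
With 4 states:
        0   1  
>  S0   S3  S1 
   S1   S2  S3 
 * S2   S2  S2 
   S3   S3  S3 
(> = start, * = accepting)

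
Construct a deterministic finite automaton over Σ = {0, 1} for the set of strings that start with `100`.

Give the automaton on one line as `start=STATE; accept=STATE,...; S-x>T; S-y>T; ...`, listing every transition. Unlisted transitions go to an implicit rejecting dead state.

start=s0; accept=s3; s0-0>s4; s0-1>s1; s1-0>s2; s1-1>s4; s2-0>s3; s2-1>s4; s3-0>s3; s3-1>s3; s4-0>s4; s4-1>s4

Check the first 3 symbols one by one: s0 through s2 record how many have matched `100` so far; any wrong symbol goes to the dead state s4. After all 3 match we enter the accepting sink s3.
5 states suffice.
        0   1  
>  s0   s4  s1 
   s1   s2  s4 
   s2   s3  s4 
 * s3   s3  s3 
   s4   s4  s4 
(> = start, * = accepting)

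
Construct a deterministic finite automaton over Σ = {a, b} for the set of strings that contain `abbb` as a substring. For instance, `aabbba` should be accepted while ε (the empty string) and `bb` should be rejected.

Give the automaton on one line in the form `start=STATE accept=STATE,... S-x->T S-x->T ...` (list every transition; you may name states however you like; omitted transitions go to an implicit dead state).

start=q0 accept=q4 q0-a->q1 q0-b->q0 q1-a->q1 q1-b->q2 q2-a->q1 q2-b->q3 q3-a->q1 q3-b->q4 q4-a->q4 q4-b->q4

Track how much of `abbb` has been matched so far: state q0 is no progress, q4 is the absorbing accept state reached once `abbb` has occurred. Intermediate states record partial matches; on a mismatch, fall back to the longest reusable overlap.
With 5 states:
        a   b  
>  q0   q1  q0 
   q1   q1  q2 
   q2   q1  q3 
   q3   q1  q4 
 * q4   q4  q4 
(> = start, * = accepting)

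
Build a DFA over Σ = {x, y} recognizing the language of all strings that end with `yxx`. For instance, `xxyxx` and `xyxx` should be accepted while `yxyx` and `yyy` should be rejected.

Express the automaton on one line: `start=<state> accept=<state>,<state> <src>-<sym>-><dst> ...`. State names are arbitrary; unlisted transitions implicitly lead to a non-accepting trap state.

start=q0 accept=q3 q0-x->q0 q0-y->q1 q1-x->q2 q1-y->q1 q2-x->q3 q2-y->q1 q3-x->q0 q3-y->q1

Let each state record the length of the longest suffix of the input read so far that is also a prefix of `yxx`. q1 means the last symbol is `y`; q2 means the last 2 symbols are `yx`; q3 means the last 3 symbols are `yxx`. Accept only at q3, where the string currently ends in `yxx`.
A 4-state machine:
        x   y  
>  q0   q0  q1 
   q1   q2  q1 
   q2   q3  q1 
 * q3   q0  q1 
(> = start, * = accepting)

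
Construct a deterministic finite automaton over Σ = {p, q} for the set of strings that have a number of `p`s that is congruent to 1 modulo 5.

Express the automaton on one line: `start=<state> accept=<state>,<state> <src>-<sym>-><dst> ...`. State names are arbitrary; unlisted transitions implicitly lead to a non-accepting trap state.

start=s0 accept=s1 s0-p->s1 s0-q->s0 s1-p->s2 s1-q->s1 s2-p->s3 s2-q->s2 s3-p->s4 s3-q->s3 s4-p->s0 s4-q->s4

Keep the running count of `p`s modulo 5: each `p` advances along the cycle s0 → s1 → s2 → s3 → s4 → s0 while other symbols loop. Accept at s1.
5 states suffice.
        p   q  
>  s0   s1  s0 
 * s1   s2  s1 
   s2   s3  s2 
   s3   s4  s3 
   s4   s0  s4 
(> = start, * = accepting)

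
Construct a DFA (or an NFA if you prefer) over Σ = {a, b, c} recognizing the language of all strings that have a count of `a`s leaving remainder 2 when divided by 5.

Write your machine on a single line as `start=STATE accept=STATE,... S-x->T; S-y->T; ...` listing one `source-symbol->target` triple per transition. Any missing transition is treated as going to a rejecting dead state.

start=q0; accept=q2; q0-a->q1; q0-b->q0; q0-c->q0; q1-a->q2; q1-b->q1; q1-c->q1; q2-a->q3; q2-b->q2; q2-c->q2; q3-a->q4; q3-b->q3; q3-c->q3; q4-a->q0; q4-b->q4; q4-c->q4

The only thing that matters is how many `a`s have appeared, reduced mod 5. Use one state per residue: q0 for 0, …, q4 for 4. Reading `a` moves to the next residue; anything else stays put. q2 is accepting.
With 5 states:
        a   b   c  
>  q0   q1  q0  q0 
   q1   q2  q1  q1 
 * q2   q3  q2  q2 
   q3   q4  q3  q3 
   q4   q0  q4  q4 
(> = start, * = accepting)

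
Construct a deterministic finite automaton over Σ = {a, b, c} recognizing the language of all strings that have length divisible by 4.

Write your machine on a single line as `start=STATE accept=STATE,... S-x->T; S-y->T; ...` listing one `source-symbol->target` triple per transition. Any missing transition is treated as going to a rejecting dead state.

Count input length modulo 4: every symbol advances one step around the cycle q0 → q1 → q2 → q3 → q0. Accept at q0.
4 states suffice.
        a   b   c  
>* q0   q1  q1  q1 
   q1   q2  q2  q2 
   q2   q3  q3  q3 
   q3   q0  q0  q0 
(> = start, * = accepting)

start=q0; accept=q0; q0-a->q1; q0-b->q1; q0-c->q1; q1-a->q2; q1-b->q2; q1-c->q2; q2-a->q3; q2-b->q3; q2-c->q3; q3-a->q0; q3-b->q0; q3-c->q0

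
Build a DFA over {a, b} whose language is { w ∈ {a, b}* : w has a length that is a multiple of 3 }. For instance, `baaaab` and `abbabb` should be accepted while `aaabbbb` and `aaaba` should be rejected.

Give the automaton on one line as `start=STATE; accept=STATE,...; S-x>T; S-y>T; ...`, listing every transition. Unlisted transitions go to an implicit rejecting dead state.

start=q0; accept=q0; q0-a>q1; q0-b>q1; q1-a>q2; q1-b>q2; q2-a>q0; q2-b>q0

Only the length mod 3 matters, so use a 3-cycle: from any state, every input symbol moves to the next state, wrapping q2 back to q0. Mark q0 accepting.
3 states suffice.
        a   b  
>* q0   q1  q1 
   q1   q2  q2 
   q2   q0  q0 
(> = start, * = accepting)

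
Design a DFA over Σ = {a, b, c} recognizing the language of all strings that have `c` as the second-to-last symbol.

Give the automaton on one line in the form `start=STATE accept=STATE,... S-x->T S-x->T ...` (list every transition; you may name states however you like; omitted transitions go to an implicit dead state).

start=q0 accept=q10,q11,q12 q0-a->q1 q0-b->q2 q0-c->q3 q1-a->q4 q1-b->q5 q1-c->q6 q2-a->q7 q2-b->q8 q2-c->q9 q3-a->q10 q3-b->q11 q3-c->q12 q4-a->q4 q4-b->q5 q4-c->q6 q5-a->q7 q5-b->q8 q5-c->q9 q6-a->q10 q6-b->q11 q6-c->q12 q7-a->q4 q7-b->q5 q7-c->q6 q8-a->q7 q8-b->q8 q8-c->q9 q9-a->q10 q9-b->q11 q9-c->q12 q10-a->q4 q10-b->q5 q10-c->q6 q11-a->q7 q11-b->q8 q11-c->q9 q12-a->q10 q12-b->q11 q12-c->q12

A DFA must remember the last 2 symbols (since which symbol is second-to-last isn't known until the input ends). Use one state per possible window of the last ≤2 symbols; accept from those whose window starts with `c`.
With 13 states:
          a    b    c  
>  q0     q1   q2   q3 
   q1     q4   q5   q6 
   q2     q7   q8   q9 
   q3    q10  q11  q12 
   q4     q4   q5   q6 
   q5     q7   q8   q9 
   q6    q10  q11  q12 
   q7     q4   q5   q6 
   q8     q7   q8   q9 
   q9    q10  q11  q12 
 * q10    q4   q5   q6 
 * q11    q7   q8   q9 
 * q12   q10  q11  q12 
(> = start, * = accepting)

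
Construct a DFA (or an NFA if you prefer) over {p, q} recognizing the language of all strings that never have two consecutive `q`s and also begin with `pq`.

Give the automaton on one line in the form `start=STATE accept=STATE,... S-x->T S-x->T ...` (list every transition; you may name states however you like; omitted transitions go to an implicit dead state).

Build one automaton per condition and run them in lockstep. One (3 states) tracks partial matches of the forbidden pattern `qq`; the other (4 states) tracks whether the input so far still matches the prefix `pq`. Each combined state is a pair, one component from each; accept when both components accept. Equivalent product states are then merged.
        p   q  
>  s0   s1  s2 
   s1   s2  s3 
   s2   s2  s2 
 * s3   s4  s2 
 * s4   s4  s3 
(> = start, * = accepting)

start=s0 accept=s3,s4 s0-p->s1 s0-q->s2 s1-p->s2 s1-q->s3 s2-p->s2 s2-q->s2 s3-p->s4 s3-q->s2 s4-p->s4 s4-q->s3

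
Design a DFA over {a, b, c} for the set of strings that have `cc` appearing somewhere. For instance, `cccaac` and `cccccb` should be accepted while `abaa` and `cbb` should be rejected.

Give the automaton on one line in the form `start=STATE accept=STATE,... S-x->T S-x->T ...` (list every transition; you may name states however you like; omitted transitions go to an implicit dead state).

start=q0 accept=q2 q0-a->q0 q0-b->q0 q0-c->q1 q1-a->q0 q1-b->q0 q1-c->q2 q2-a->q2 q2-b->q2 q2-c->q2

Track how much of `cc` has been matched so far: state q0 is no progress, q2 is the absorbing accept state reached once `cc` has occurred. Intermediate states record partial matches; on a mismatch, fall back to the longest reusable overlap.
With 3 states:
        a   b   c  
>  q0   q0  q0  q1 
   q1   q0  q0  q2 
 * q2   q2  q2  q2 
(> = start, * = accepting)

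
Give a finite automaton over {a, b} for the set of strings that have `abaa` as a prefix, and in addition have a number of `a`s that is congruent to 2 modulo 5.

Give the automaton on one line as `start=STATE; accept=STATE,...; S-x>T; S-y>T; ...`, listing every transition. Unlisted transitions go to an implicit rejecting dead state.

start=S0; accept=S9; S0-a>S1; S0-b>S2; S1-a>S2; S1-b>S3; S2-a>S2; S2-b>S2; S3-a>S4; S3-b>S2; S4-a>S5; S4-b>S2; S5-a>S6; S5-b>S5; S6-a>S7; S6-b>S6; S7-a>S8; S7-b>S7; S8-a>S9; S8-b>S8; S9-a>S5; S9-b>S9

Run two small machines in parallel and take their product. The first has 6 states tracking whether the input so far still matches the prefix `abaa`; the second has 5 states tracking the count of `a`s modulo 5. A product state is a pair (one from each), accepting exactly when both do. Minimizing collapses redundant product states.
With 10 states:
        a   b  
>  S0   S1  S2 
   S1   S2  S3 
   S2   S2  S2 
   S3   S4  S2 
   S4   S5  S2 
   S5   S6  S5 
   S6   S7  S6 
   S7   S8  S7 
   S8   S9  S8 
 * S9   S5  S9 
(> = start, * = accepting)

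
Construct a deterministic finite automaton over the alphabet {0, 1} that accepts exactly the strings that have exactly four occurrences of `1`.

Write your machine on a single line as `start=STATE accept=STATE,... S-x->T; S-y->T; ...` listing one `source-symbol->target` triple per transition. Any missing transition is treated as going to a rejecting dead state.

Count `1`s, saturating at 5: states s0 through s4 mean 0 through 4 `1`s seen; s5 means more than 4. Each `1` increments (capped at s5); other symbols loop. Accept from {s4}.
A 6-state machine:
        0   1  
>  s0   s0  s1 
   s1   s1  s2 
   s2   s2  s3 
   s3   s3  s4 
 * s4   s4  s5 
   s5   s5  s5 
(> = start, * = accepting)

start=s0; accept=s4; s0-0->s0; s0-1->s1; s1-0->s1; s1-1->s2; s2-0->s2; s2-1->s3; s3-0->s3; s3-1->s4; s4-0->s4; s4-1->s5; s5-0->s5; s5-1->s5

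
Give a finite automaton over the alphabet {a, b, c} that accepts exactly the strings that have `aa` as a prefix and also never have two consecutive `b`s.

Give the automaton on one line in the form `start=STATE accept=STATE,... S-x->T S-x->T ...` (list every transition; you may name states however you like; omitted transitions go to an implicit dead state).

start=q0 accept=q4,q6 q0-a->q1 q0-b->q2 q0-c->q3 q1-a->q4 q1-b->q2 q1-c->q3 q2-a->q3 q2-b->q5 q2-c->q3 q3-a->q3 q3-b->q2 q3-c->q3 q4-a->q4 q4-b->q6 q4-c->q4 q5-a->q5 q5-b->q5 q5-c->q5 q6-a->q4 q6-b->q7 q6-c->q4 q7-a->q7 q7-b->q7 q7-c->q7

Build one automaton per condition and run them in lockstep. The first has 4 states tracking whether the input so far still matches the prefix `aa`; the second has 3 states tracking partial matches of the forbidden pattern `bb`. A product state is a pair (one from each), accepting exactly when both do.
An 8-state machine:
        a   b   c  
>  q0   q1  q2  q3 
   q1   q4  q2  q3 
   q2   q3  q5  q3 
   q3   q3  q2  q3 
 * q4   q4  q6  q4 
   q5   q5  q5  q5 
 * q6   q4  q7  q4 
   q7   q7  q7  q7 
(> = start, * = accepting)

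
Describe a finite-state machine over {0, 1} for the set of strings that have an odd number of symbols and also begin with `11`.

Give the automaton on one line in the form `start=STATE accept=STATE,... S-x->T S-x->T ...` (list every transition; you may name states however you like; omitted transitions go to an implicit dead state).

Handle the two conditions separately and then intersect. The first has 2 states tracking the input length modulo 2; the second has 4 states tracking whether the input so far still matches the prefix `11`. A product state is a pair (one from each), accepting exactly when both do.
6 states suffice.
       0  1 
>  A   B  C 
   B   D  D 
   C   D  E 
   D   B  B 
   E   F  F 
 * F   E  E 
(> = start, * = accepting)

start=A accept=F A-0->B A-1->C B-0->D B-1->D C-0->D C-1->E D-0->B D-1->B E-0->F E-1->F F-0->E F-1->E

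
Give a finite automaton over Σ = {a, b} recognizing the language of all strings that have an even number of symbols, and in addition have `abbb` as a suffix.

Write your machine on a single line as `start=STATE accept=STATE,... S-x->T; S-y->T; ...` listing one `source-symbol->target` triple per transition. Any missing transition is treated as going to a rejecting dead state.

Handle the two conditions separately and then intersect. The first has 2 states tracking the input length modulo 2; the second has 5 states tracking how much of the suffix `abbb` has currently been matched. A product state is a pair (one from each), accepting exactly when both do.
With 10 states:
        a   b  
>  s0   s1  s2 
   s1   s3  s4 
   s2   s3  s0 
   s3   s1  s5 
   s4   s1  s6 
   s5   s3  s7 
   s6   s3  s8 
   s7   s1  s9 
 * s8   s1  s2 
   s9   s3  s0 
(> = start, * = accepting)

start=s0; accept=s8; s0-a->s1; s0-b->s2; s1-a->s3; s1-b->s4; s2-a->s3; s2-b->s0; s3-a->s1; s3-b->s5; s4-a->s1; s4-b->s6; s5-a->s3; s5-b->s7; s6-a->s3; s6-b->s8; s7-a->s1; s7-b->s9; s8-a->s1; s8-b->s2; s9-a->s3; s9-b->s0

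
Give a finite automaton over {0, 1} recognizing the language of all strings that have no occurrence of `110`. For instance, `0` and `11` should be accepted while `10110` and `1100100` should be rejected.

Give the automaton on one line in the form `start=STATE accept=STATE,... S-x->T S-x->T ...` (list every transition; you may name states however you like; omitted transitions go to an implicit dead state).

start=S0 accept=S0,S1,S2 S0-0->S0 S0-1->S1 S1-0->S0 S1-1->S2 S2-0->S3 S2-1->S2 S3-0->S3 S3-1->S3

This is the complement of 'contains `110`'. Use the same substring-matching states — S0 through S3 holding how much of `110` has just been matched — but flip the accepting set: everything except the trap S3 accepts.
        0   1  
>* S0   S0  S1 
 * S1   S0  S2 
 * S2   S3  S2 
   S3   S3  S3 
(> = start, * = accepting)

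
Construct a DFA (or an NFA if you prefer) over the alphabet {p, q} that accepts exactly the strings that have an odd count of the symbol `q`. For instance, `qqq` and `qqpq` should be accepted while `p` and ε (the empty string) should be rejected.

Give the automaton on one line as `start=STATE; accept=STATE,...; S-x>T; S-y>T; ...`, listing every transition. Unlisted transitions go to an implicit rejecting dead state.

start=s0; accept=s1; s0-p>s0; s0-q>s1; s1-p>s1; s1-q>s0

Keep the running count of `q`s modulo 2: each `q` advances along the cycle s0 → s1 → s0 while other symbols loop. Accept at s1.
2 states suffice.
        p   q  
>  s0   s0  s1 
 * s1   s1  s0 
(> = start, * = accepting)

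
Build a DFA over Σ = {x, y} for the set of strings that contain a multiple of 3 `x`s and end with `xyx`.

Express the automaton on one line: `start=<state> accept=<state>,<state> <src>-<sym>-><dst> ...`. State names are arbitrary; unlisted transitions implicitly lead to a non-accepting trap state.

start=s0 accept=s4 s0-x->s1 s0-y->s0 s1-x->s2 s1-y->s1 s2-x->s0 s2-y->s3 s3-x->s4 s3-y->s5 s4-x->s1 s4-y->s0 s5-x->s0 s5-y->s5

Handle the two conditions separately and then intersect. The first has 3 states tracking the count of `x`s modulo 3; the second has 4 states tracking how much of the suffix `xyx` has currently been matched. A product state is a pair (one from each), accepting exactly when both do. Minimizing collapses redundant product states.
        x   y  
>  s0   s1  s0 
   s1   s2  s1 
   s2   s0  s3 
   s3   s4  s5 
 * s4   s1  s0 
   s5   s0  s5 
(> = start, * = accepting)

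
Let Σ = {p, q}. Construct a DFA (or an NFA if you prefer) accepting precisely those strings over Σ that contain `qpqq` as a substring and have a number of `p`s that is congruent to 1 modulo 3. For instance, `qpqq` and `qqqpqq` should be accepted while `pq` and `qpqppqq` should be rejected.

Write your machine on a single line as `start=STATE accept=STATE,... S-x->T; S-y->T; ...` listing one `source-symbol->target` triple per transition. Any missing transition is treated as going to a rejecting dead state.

start=s0; accept=s11; s0-p->s1; s0-q->s2; s1-p->s3; s1-q->s4; s2-p->s5; s2-q->s2; s3-p->s0; s3-q->s6; s4-p->s7; s4-q->s4; s5-p->s3; s5-q->s8; s6-p->s9; s6-q->s6; s7-p->s0; s7-q->s10; s8-p->s7; s8-q->s11; s9-p->s1; s9-q->s12; s10-p->s9; s10-q->s13; s11-p->s13; s11-q->s11; s12-p->s5; s12-q->s14; s13-p->s14; s13-q->s13; s14-p->s11; s14-q->s14

Run two small machines in parallel and take their product. The first has 5 states tracking whether and how much of `qpqq` has been seen; the second has 3 states tracking the count of `p`s modulo 3. A product state is a pair (one from each), accepting exactly when both do.
A 15-state machine:
          p    q  
>  s0     s1   s2 
   s1     s3   s4 
   s2     s5   s2 
   s3     s0   s6 
   s4     s7   s4 
   s5     s3   s8 
   s6     s9   s6 
   s7     s0  s10 
   s8     s7  s11 
   s9     s1  s12 
   s10    s9  s13 
 * s11   s13  s11 
   s12    s5  s14 
   s13   s14  s13 
   s14   s11  s14 
(> = start, * = accepting)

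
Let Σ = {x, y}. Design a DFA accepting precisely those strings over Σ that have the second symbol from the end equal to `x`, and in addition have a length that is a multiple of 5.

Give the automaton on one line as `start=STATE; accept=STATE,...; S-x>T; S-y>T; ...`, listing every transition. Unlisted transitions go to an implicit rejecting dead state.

start=q0; accept=q15,q16; q0-x>q1; q0-y>q2; q1-x>q3; q1-y>q4; q2-x>q5; q2-y>q6; q3-x>q7; q3-y>q8; q4-x>q9; q4-y>q10; q5-x>q7; q5-y>q8; q6-x>q9; q6-y>q10; q7-x>q11; q7-y>q12; q8-x>q13; q8-y>q14; q9-x>q11; q9-y>q12; q10-x>q13; q10-y>q14; q11-x>q15; q11-y>q16; q12-x>q17; q12-y>q18; q13-x>q15; q13-y>q16; q14-x>q17; q14-y>q18; q15-x>q19; q15-y>q20; q16-x>q21; q16-y>q22; q17-x>q19; q17-y>q20; q18-x>q21; q18-y>q22; q19-x>q3; q19-y>q4; q20-x>q5; q20-y>q6; q21-x>q3; q21-y>q4; q22-x>q5; q22-y>q6

Build one automaton per condition and run them in lockstep. The first has 7 states tracking the last 2 symbols read; the second has 5 states tracking the input length modulo 5. A product state is a pair (one from each), accepting exactly when both do.
          x    y  
>  q0     q1   q2 
   q1     q3   q4 
   q2     q5   q6 
   q3     q7   q8 
   q4     q9  q10 
   q5     q7   q8 
   q6     q9  q10 
   q7    q11  q12 
   q8    q13  q14 
   q9    q11  q12 
   q10   q13  q14 
   q11   q15  q16 
   q12   q17  q18 
   q13   q15  q16 
   q14   q17  q18 
 * q15   q19  q20 
 * q16   q21  q22 
   q17   q19  q20 
   q18   q21  q22 
   q19    q3   q4 
   q20    q5   q6 
   q21    q3   q4 
   q22    q5   q6 
(> = start, * = accepting)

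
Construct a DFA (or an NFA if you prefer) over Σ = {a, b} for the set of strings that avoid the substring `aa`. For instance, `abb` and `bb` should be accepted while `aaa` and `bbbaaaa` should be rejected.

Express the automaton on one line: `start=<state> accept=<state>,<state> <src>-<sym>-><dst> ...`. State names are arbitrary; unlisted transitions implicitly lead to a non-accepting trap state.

start=s0 accept=s0,s1 s0-a->s1 s0-b->s0 s1-a->s2 s1-b->s0 s2-a->s2 s2-b->s2

This is the complement of 'contains `aa`'. Use the same substring-matching states — s0 through s2 holding how much of `aa` has just been matched — but flip the accepting set: everything except the trap s2 accepts.
With 3 states:
        a   b  
>* s0   s1  s0 
 * s1   s2  s0 
   s2   s2  s2 
(> = start, * = accepting)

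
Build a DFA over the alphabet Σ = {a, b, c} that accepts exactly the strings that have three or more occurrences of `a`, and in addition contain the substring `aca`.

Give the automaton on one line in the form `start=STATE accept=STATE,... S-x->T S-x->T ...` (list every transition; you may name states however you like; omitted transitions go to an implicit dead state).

start=S0 accept=S7 S0-a->S1 S0-b->S0 S0-c->S0 S1-a->S2 S1-b->S3 S1-c->S4 S2-a->S2 S2-b->S3 S2-c->S5 S3-a->S2 S3-b->S3 S3-c->S3 S4-a->S6 S4-b->S3 S4-c->S3 S5-a->S7 S5-b->S3 S5-c->S3 S6-a->S7 S6-b->S6 S6-c->S6 S7-a->S7 S7-b->S7 S7-c->S7

Handle the two conditions separately and then intersect. One (5 states) tracks the count of `a`s, saturating at 4; the other (4 states) tracks whether and how much of `aca` has been seen. Each combined state is a pair, one component from each; accept when both components accept. Minimizing collapses redundant product states.
        a   b   c  
>  S0   S1  S0  S0 
   S1   S2  S3  S4 
   S2   S2  S3  S5 
   S3   S2  S3  S3 
   S4   S6  S3  S3 
   S5   S7  S3  S3 
   S6   S7  S6  S6 
 * S7   S7  S7  S7 
(> = start, * = accepting)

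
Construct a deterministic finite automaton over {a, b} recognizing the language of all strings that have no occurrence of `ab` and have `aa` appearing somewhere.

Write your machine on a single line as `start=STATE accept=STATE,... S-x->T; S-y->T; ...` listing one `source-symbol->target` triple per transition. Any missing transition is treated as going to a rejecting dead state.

Build one automaton per condition and run them in lockstep. The first has 3 states tracking partial matches of the forbidden pattern `ab`; the second has 3 states tracking whether and how much of `aa` has been seen. A product state is a pair (one from each), accepting exactly when both do. Equivalent product states are then merged.
A 4-state machine:
        a   b  
>  s0   s1  s0 
   s1   s2  s3 
 * s2   s2  s3 
   s3   s3  s3 
(> = start, * = accepting)

start=s0; accept=s2; s0-a->s1; s0-b->s0; s1-a->s2; s1-b->s3; s2-a->s2; s2-b->s3; s3-a->s3; s3-b->s3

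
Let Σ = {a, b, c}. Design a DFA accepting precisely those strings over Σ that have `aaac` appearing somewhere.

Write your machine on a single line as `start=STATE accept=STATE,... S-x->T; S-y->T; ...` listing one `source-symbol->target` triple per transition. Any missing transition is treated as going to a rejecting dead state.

start=S0; accept=S4; S0-a->S1; S0-b->S0; S0-c->S0; S1-a->S2; S1-b->S0; S1-c->S0; S2-a->S3; S2-b->S0; S2-c->S0; S3-a->S3; S3-b->S0; S3-c->S4; S4-a->S4; S4-b->S4; S4-c->S4

Track how much of `aaac` has been matched so far: state S0 is no progress, S4 is the absorbing accept state reached once `aaac` has occurred. Intermediate states record partial matches; on a mismatch, fall back to the longest reusable overlap.
        a   b   c  
>  S0   S1  S0  S0 
   S1   S2  S0  S0 
   S2   S3  S0  S0 
   S3   S3  S0  S4 
 * S4   S4  S4  S4 
(> = start, * = accepting)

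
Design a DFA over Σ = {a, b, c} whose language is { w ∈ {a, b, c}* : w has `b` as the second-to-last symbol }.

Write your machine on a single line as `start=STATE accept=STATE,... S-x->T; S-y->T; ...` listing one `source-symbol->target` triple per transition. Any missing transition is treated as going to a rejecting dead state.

start=q0; accept=q7,q8,q9; q0-a->q1; q0-b->q2; q0-c->q3; q1-a->q4; q1-b->q5; q1-c->q6; q2-a->q7; q2-b->q8; q2-c->q9; q3-a->q10; q3-b->q11; q3-c->q12; q4-a->q4; q4-b->q5; q4-c->q6; q5-a->q7; q5-b->q8; q5-c->q9; q6-a->q10; q6-b->q11; q6-c->q12; q7-a->q4; q7-b->q5; q7-c->q6; q8-a->q7; q8-b->q8; q8-c->q9; q9-a->q10; q9-b->q11; q9-c->q12; q10-a->q4; q10-b->q5; q10-c->q6; q11-a->q7; q11-b->q8; q11-c->q9; q12-a->q10; q12-b->q11; q12-c->q12

Because acceptance depends on a position counted from the end, the machine has to buffer the most recent 2 symbols. Make each state the string of the last up-to-2 symbols read; on input `x` shift the window left and append `x`. Accept when the buffered window has length 2 and begins with `b`.
With 13 states:
          a    b    c  
>  q0     q1   q2   q3 
   q1     q4   q5   q6 
   q2     q7   q8   q9 
   q3    q10  q11  q12 
   q4     q4   q5   q6 
   q5     q7   q8   q9 
   q6    q10  q11  q12 
 * q7     q4   q5   q6 
 * q8     q7   q8   q9 
 * q9    q10  q11  q12 
   q10    q4   q5   q6 
   q11    q7   q8   q9 
   q12   q10  q11  q12 
(> = start, * = accepting)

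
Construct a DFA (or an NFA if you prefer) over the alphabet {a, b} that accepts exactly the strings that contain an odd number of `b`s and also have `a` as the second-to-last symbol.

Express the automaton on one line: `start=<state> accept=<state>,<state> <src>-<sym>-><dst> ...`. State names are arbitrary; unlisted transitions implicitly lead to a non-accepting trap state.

start=q0 accept=q3,q5 q0-a->q1 q0-b->q2 q1-a->q1 q1-b->q3 q2-a->q4 q2-b->q0 q3-a->q4 q3-b->q0 q4-a->q5 q4-b->q0 q5-a->q5 q5-b->q0

Handle the two conditions separately and then intersect. One (2 states) tracks the count of `b`s modulo 2; the other (7 states) tracks the last 2 symbols read. Each combined state is a pair, one component from each; accept when both components accept. Minimizing collapses redundant product states.
With 6 states:
        a   b  
>  q0   q1  q2 
   q1   q1  q3 
   q2   q4  q0 
 * q3   q4  q0 
   q4   q5  q0 
 * q5   q5  q0 
(> = start, * = accepting)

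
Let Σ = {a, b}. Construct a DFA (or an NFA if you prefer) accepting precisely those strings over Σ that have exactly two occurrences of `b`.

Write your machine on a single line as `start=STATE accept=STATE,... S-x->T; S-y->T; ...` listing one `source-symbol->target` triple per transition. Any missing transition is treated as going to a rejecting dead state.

Only the number of `b`s matters, and only up to 3. Make a chain q0 → q1 → q2 → q3 advanced by each `b` (with q3 absorbing); every other symbol self-loops. The accepting set is {q2}.
A 4-state machine:
        a   b  
>  q0   q0  q1 
   q1   q1  q2 
 * q2   q2  q3 
   q3   q3  q3 
(> = start, * = accepting)

start=q0; accept=q2; q0-a->q0; q0-b->q1; q1-a->q1; q1-b->q2; q2-a->q2; q2-b->q3; q3-a->q3; q3-b->q3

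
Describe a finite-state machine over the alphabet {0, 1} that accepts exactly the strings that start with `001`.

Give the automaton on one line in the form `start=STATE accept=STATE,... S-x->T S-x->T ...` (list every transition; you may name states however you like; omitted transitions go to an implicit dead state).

start=q0 accept=q3 q0-0->q1 q0-1->q4 q1-0->q2 q1-1->q4 q2-0->q4 q2-1->q3 q3-0->q3 q3-1->q3 q4-0->q4 q4-1->q4

Walk along `001` while the input agrees: from q0 take `0` to q1, and so on. Any deviation drops to the rejecting sink q4. Once q3 is reached the prefix is confirmed and every continuation is accepted.
        0   1  
>  q0   q1  q4 
   q1   q2  q4 
   q2   q4  q3 
 * q3   q3  q3 
   q4   q4  q4 
(> = start, * = accepting)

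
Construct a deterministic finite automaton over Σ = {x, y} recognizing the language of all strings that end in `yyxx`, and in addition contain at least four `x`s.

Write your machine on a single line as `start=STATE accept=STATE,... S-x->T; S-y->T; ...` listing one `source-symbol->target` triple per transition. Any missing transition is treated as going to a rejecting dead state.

Run two small machines in parallel and take their product. One (5 states) tracks how much of the suffix `yyxx` has currently been matched; the other (6 states) tracks the count of `x`s, saturating at 5. Each combined state is a pair, one component from each; accept when both components accept. Minimizing collapses redundant product states.
        x   y  
>  S0   S1  S0 
   S1   S2  S1 
   S2   S2  S3 
   S3   S2  S4 
   S4   S5  S4 
   S5   S6  S3 
 * S6   S2  S3 
(> = start, * = accepting)

start=S0; accept=S6; S0-x->S1; S0-y->S0; S1-x->S2; S1-y->S1; S2-x->S2; S2-y->S3; S3-x->S2; S3-y->S4; S4-x->S5; S4-y->S4; S5-x->S6; S5-y->S3; S6-x->S2; S6-y->S3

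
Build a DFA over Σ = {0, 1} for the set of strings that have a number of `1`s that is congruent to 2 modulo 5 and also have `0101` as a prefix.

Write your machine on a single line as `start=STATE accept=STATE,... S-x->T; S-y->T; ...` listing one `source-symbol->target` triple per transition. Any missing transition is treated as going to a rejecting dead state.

Run two small machines in parallel and take their product. One (5 states) tracks the count of `1`s modulo 5; the other (6 states) tracks whether the input so far still matches the prefix `0101`. Each combined state is a pair, one component from each; accept when both components accept. After merging equivalent states the machine shrinks.
A 10-state machine:
        0   1  
>  q0   q1  q2 
   q1   q2  q3 
   q2   q2  q2 
   q3   q4  q2 
   q4   q2  q5 
 * q5   q5  q6 
   q6   q6  q7 
   q7   q7  q8 
   q8   q8  q9 
   q9   q9  q5 
(> = start, * = accepting)

start=q0; accept=q5; q0-0->q1; q0-1->q2; q1-0->q2; q1-1->q3; q2-0->q2; q2-1->q2; q3-0->q4; q3-1->q2; q4-0->q2; q4-1->q5; q5-0->q5; q5-1->q6; q6-0->q6; q6-1->q7; q7-0->q7; q7-1->q8; q8-0->q8; q8-1->q9; q9-0->q9; q9-1->q5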